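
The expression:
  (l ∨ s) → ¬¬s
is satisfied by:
  {s: True, l: False}
  {l: False, s: False}
  {l: True, s: True}


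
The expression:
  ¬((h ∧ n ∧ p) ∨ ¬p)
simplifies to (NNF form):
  p ∧ (¬h ∨ ¬n)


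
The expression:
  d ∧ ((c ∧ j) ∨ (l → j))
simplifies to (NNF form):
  d ∧ (j ∨ ¬l)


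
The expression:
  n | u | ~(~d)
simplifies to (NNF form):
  d | n | u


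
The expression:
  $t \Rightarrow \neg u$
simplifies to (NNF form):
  $\neg t \vee \neg u$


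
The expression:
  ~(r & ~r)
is always true.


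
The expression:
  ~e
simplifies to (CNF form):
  ~e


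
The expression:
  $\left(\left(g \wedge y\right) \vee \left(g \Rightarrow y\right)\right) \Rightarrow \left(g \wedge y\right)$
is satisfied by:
  {g: True}


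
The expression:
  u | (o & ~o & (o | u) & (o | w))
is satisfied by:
  {u: True}


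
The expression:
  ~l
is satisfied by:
  {l: False}


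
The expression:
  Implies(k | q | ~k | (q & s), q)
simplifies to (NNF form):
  q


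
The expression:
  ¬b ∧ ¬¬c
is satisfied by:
  {c: True, b: False}


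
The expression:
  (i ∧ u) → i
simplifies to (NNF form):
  True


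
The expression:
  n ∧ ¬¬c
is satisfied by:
  {c: True, n: True}


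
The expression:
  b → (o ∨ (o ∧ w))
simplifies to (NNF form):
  o ∨ ¬b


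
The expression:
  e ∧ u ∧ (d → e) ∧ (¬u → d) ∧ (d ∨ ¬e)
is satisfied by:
  {e: True, d: True, u: True}


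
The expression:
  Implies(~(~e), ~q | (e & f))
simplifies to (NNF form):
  f | ~e | ~q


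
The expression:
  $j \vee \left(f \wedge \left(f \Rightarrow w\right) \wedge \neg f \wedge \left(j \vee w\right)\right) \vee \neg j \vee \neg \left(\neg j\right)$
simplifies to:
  $\text{True}$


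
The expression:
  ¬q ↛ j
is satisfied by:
  {j: True, q: False}
  {q: False, j: False}
  {q: True, j: True}


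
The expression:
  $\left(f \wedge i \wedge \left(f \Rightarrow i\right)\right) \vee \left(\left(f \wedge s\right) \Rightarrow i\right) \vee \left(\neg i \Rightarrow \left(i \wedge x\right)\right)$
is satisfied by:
  {i: True, s: False, f: False}
  {s: False, f: False, i: False}
  {f: True, i: True, s: False}
  {f: True, s: False, i: False}
  {i: True, s: True, f: False}
  {s: True, i: False, f: False}
  {f: True, s: True, i: True}


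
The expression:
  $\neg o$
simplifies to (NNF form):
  $\neg o$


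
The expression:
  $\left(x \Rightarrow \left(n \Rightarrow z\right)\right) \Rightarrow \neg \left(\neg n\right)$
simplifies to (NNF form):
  $n$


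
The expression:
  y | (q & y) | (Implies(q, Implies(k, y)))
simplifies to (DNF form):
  y | ~k | ~q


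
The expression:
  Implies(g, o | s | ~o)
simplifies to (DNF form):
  True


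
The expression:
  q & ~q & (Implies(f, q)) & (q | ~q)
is never true.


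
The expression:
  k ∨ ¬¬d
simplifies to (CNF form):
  d ∨ k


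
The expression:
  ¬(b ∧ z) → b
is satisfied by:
  {b: True}


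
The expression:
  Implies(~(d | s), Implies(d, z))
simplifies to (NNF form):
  True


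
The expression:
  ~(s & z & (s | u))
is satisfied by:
  {s: False, z: False}
  {z: True, s: False}
  {s: True, z: False}


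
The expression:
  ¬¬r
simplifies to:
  r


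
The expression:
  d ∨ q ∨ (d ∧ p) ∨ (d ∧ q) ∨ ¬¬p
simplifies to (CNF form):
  d ∨ p ∨ q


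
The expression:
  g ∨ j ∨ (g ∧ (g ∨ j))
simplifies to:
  g ∨ j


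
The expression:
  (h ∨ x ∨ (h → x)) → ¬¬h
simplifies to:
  h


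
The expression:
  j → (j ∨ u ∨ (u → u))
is always true.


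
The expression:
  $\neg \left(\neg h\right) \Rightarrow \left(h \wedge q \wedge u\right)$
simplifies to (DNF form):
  $\left(q \wedge u\right) \vee \neg h$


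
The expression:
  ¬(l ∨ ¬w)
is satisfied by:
  {w: True, l: False}


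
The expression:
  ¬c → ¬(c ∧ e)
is always true.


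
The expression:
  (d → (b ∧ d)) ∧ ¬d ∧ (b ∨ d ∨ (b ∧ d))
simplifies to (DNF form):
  b ∧ ¬d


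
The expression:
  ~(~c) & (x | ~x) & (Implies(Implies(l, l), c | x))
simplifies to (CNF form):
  c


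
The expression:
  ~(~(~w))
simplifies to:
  ~w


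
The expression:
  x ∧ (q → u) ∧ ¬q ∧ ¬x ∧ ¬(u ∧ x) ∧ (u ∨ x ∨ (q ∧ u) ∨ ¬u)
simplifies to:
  False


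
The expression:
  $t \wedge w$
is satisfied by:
  {t: True, w: True}


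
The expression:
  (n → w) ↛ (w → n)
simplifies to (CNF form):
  w ∧ ¬n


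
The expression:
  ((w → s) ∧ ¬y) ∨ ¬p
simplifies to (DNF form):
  (s ∧ ¬y) ∨ (¬w ∧ ¬y) ∨ ¬p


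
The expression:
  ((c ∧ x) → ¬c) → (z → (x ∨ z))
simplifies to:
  True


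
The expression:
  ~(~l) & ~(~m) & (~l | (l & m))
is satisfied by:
  {m: True, l: True}


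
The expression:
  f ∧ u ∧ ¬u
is never true.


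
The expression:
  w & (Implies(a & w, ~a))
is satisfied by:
  {w: True, a: False}


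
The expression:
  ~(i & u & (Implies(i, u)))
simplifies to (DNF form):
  ~i | ~u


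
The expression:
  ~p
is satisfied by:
  {p: False}


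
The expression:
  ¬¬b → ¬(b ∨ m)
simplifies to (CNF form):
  ¬b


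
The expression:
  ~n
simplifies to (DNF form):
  ~n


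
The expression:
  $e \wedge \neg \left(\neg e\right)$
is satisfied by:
  {e: True}


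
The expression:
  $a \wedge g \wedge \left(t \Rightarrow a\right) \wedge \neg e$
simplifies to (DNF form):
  $a \wedge g \wedge \neg e$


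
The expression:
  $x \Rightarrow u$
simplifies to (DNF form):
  $u \vee \neg x$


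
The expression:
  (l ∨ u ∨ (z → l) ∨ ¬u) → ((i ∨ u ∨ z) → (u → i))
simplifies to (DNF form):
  i ∨ ¬u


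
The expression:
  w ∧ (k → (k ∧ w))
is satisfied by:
  {w: True}


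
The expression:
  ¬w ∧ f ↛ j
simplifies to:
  f ∧ ¬j ∧ ¬w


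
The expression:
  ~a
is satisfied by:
  {a: False}


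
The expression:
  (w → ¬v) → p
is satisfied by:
  {v: True, p: True, w: True}
  {v: True, p: True, w: False}
  {p: True, w: True, v: False}
  {p: True, w: False, v: False}
  {v: True, w: True, p: False}


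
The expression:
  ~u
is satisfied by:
  {u: False}


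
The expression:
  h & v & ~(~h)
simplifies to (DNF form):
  h & v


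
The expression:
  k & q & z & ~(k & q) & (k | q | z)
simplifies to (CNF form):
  False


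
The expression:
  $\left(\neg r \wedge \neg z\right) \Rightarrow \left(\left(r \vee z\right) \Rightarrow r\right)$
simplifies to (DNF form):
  $\text{True}$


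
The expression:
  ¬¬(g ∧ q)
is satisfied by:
  {g: True, q: True}


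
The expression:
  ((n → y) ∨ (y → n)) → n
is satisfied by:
  {n: True}


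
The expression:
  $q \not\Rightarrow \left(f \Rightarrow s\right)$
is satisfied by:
  {f: True, q: True, s: False}


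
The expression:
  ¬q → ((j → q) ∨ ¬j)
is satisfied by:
  {q: True, j: False}
  {j: False, q: False}
  {j: True, q: True}


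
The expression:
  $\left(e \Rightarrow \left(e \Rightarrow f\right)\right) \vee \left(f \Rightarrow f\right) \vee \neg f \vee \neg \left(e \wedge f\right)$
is always true.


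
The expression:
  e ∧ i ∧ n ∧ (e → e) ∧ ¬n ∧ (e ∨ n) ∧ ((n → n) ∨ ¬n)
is never true.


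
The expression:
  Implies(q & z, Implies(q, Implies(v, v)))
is always true.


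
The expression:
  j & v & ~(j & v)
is never true.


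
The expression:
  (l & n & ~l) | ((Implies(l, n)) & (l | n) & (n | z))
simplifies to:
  n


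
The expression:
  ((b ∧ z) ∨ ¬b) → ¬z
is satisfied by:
  {z: False}


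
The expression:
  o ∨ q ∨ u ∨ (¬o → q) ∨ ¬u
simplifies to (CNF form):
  True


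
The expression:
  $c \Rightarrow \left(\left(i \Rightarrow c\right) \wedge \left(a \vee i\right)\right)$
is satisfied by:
  {i: True, a: True, c: False}
  {i: True, c: False, a: False}
  {a: True, c: False, i: False}
  {a: False, c: False, i: False}
  {i: True, a: True, c: True}
  {i: True, c: True, a: False}
  {a: True, c: True, i: False}


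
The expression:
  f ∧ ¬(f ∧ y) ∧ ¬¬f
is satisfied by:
  {f: True, y: False}


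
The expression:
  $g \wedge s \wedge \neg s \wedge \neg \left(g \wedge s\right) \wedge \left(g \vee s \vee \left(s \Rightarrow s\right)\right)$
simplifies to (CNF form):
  $\text{False}$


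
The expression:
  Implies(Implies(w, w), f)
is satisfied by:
  {f: True}


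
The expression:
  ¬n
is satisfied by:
  {n: False}


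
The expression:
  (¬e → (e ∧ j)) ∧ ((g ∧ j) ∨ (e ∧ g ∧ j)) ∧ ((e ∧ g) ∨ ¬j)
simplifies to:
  e ∧ g ∧ j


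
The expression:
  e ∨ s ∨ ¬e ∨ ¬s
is always true.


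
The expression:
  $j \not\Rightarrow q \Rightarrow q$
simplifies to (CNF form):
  $q \vee \neg j$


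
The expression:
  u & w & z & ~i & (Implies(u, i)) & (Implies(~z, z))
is never true.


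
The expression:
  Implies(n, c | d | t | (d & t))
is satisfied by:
  {d: True, t: True, c: True, n: False}
  {d: True, t: True, c: False, n: False}
  {d: True, c: True, t: False, n: False}
  {d: True, c: False, t: False, n: False}
  {t: True, c: True, d: False, n: False}
  {t: True, c: False, d: False, n: False}
  {c: True, d: False, t: False, n: False}
  {c: False, d: False, t: False, n: False}
  {n: True, d: True, t: True, c: True}
  {n: True, d: True, t: True, c: False}
  {n: True, d: True, c: True, t: False}
  {n: True, d: True, c: False, t: False}
  {n: True, t: True, c: True, d: False}
  {n: True, t: True, c: False, d: False}
  {n: True, c: True, t: False, d: False}


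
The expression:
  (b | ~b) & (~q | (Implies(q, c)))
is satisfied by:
  {c: True, q: False}
  {q: False, c: False}
  {q: True, c: True}


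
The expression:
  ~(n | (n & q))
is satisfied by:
  {n: False}


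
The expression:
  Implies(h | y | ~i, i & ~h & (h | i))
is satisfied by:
  {i: True, h: False}


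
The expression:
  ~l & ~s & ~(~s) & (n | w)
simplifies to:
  False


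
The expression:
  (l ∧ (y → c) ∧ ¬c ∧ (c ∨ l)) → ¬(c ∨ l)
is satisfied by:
  {y: True, c: True, l: False}
  {y: True, l: False, c: False}
  {c: True, l: False, y: False}
  {c: False, l: False, y: False}
  {y: True, c: True, l: True}
  {y: True, l: True, c: False}
  {c: True, l: True, y: False}


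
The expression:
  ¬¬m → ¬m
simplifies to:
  ¬m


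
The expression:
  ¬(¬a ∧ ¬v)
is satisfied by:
  {a: True, v: True}
  {a: True, v: False}
  {v: True, a: False}


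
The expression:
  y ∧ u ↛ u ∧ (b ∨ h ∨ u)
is never true.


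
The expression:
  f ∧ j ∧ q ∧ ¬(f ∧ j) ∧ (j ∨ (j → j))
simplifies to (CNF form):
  False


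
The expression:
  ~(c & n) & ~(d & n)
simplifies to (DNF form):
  ~n | (~c & ~d)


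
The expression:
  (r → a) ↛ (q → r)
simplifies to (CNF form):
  q ∧ ¬r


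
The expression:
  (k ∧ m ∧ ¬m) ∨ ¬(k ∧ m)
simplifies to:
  ¬k ∨ ¬m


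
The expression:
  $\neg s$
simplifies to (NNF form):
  $\neg s$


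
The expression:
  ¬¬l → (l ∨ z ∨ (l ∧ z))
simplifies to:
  True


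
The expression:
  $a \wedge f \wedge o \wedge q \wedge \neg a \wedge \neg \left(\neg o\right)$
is never true.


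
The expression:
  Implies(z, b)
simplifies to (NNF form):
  b | ~z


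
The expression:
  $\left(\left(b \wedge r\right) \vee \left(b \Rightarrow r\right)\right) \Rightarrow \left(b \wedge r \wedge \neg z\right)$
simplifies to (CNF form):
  $b \wedge \left(\neg r \vee \neg z\right)$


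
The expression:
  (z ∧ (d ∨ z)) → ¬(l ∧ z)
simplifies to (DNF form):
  ¬l ∨ ¬z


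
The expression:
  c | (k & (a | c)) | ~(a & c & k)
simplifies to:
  True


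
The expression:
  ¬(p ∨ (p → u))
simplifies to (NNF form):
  False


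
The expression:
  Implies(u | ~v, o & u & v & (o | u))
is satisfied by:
  {o: True, v: True, u: False}
  {v: True, u: False, o: False}
  {o: True, u: True, v: True}


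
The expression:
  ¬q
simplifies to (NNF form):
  ¬q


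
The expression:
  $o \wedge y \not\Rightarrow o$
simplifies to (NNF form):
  $\text{False}$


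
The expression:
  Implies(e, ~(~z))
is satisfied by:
  {z: True, e: False}
  {e: False, z: False}
  {e: True, z: True}


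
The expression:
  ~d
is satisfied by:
  {d: False}


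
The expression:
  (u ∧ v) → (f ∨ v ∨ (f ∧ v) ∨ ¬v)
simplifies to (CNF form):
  True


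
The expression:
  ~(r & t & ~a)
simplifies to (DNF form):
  a | ~r | ~t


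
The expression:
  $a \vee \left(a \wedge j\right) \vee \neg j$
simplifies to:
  $a \vee \neg j$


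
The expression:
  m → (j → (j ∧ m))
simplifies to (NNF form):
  True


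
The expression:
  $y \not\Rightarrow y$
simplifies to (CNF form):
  $\text{False}$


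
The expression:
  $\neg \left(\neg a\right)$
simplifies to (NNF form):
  $a$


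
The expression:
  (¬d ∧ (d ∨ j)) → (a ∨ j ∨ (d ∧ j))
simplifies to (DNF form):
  True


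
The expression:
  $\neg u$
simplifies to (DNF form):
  $\neg u$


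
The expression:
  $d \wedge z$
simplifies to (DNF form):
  $d \wedge z$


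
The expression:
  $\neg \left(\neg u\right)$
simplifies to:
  $u$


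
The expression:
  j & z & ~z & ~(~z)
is never true.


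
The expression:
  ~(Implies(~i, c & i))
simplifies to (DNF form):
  ~i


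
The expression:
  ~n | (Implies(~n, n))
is always true.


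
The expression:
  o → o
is always true.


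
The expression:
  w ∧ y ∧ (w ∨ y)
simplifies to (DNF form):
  w ∧ y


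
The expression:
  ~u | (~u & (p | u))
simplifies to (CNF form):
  ~u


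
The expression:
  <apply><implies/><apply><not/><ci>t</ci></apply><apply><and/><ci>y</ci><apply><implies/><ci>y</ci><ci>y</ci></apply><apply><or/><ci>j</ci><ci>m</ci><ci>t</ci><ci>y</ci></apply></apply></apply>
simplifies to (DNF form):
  <apply><or/><ci>t</ci><ci>y</ci></apply>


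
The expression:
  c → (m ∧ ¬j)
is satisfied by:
  {m: True, c: False, j: False}
  {m: False, c: False, j: False}
  {j: True, m: True, c: False}
  {j: True, m: False, c: False}
  {c: True, m: True, j: False}


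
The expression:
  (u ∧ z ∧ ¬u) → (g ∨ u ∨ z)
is always true.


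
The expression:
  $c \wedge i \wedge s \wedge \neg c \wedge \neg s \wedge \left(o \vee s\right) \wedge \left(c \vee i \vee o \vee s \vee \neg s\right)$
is never true.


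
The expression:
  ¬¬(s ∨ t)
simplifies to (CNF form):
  s ∨ t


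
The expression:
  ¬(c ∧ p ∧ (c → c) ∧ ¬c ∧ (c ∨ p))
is always true.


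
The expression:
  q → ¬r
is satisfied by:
  {q: False, r: False}
  {r: True, q: False}
  {q: True, r: False}


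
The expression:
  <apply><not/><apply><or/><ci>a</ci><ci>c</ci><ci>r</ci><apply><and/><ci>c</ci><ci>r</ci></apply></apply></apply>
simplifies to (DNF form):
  <apply><and/><apply><not/><ci>a</ci></apply><apply><not/><ci>c</ci></apply><apply><not/><ci>r</ci></apply></apply>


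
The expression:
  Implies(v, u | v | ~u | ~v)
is always true.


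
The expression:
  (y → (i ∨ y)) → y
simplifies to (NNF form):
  y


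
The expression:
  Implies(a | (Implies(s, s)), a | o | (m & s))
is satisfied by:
  {a: True, o: True, s: True, m: True}
  {a: True, o: True, s: True, m: False}
  {a: True, o: True, m: True, s: False}
  {a: True, o: True, m: False, s: False}
  {a: True, s: True, m: True, o: False}
  {a: True, s: True, m: False, o: False}
  {a: True, s: False, m: True, o: False}
  {a: True, s: False, m: False, o: False}
  {o: True, s: True, m: True, a: False}
  {o: True, s: True, m: False, a: False}
  {o: True, m: True, s: False, a: False}
  {o: True, m: False, s: False, a: False}
  {s: True, m: True, o: False, a: False}


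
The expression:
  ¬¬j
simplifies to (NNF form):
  j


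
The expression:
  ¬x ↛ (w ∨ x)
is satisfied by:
  {x: False, w: False}


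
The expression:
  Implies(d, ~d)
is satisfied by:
  {d: False}


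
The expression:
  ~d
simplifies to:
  ~d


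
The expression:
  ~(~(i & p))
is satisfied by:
  {i: True, p: True}


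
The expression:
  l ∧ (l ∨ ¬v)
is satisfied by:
  {l: True}


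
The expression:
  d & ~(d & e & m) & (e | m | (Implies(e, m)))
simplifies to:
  d & (~e | ~m)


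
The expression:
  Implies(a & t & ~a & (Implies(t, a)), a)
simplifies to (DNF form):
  True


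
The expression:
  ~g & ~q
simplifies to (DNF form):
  ~g & ~q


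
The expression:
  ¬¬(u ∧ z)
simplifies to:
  u ∧ z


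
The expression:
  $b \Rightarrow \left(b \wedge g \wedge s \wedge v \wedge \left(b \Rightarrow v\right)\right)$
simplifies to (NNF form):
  $\left(g \wedge s \wedge v\right) \vee \neg b$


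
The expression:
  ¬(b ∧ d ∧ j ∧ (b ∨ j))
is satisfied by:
  {d: False, b: False, j: False}
  {j: True, d: False, b: False}
  {b: True, d: False, j: False}
  {j: True, b: True, d: False}
  {d: True, j: False, b: False}
  {j: True, d: True, b: False}
  {b: True, d: True, j: False}


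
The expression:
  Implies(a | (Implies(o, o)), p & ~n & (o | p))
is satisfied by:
  {p: True, n: False}


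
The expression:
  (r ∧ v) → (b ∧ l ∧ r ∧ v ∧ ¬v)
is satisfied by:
  {v: False, r: False}
  {r: True, v: False}
  {v: True, r: False}


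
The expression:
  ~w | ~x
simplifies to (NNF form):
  ~w | ~x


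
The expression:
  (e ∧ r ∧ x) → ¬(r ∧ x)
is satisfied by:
  {e: False, x: False, r: False}
  {r: True, e: False, x: False}
  {x: True, e: False, r: False}
  {r: True, x: True, e: False}
  {e: True, r: False, x: False}
  {r: True, e: True, x: False}
  {x: True, e: True, r: False}


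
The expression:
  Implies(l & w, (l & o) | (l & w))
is always true.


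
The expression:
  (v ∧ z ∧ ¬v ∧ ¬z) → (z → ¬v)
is always true.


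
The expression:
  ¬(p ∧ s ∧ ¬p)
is always true.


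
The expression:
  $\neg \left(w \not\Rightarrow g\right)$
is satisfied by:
  {g: True, w: False}
  {w: False, g: False}
  {w: True, g: True}


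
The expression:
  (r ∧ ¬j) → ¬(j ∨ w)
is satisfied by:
  {j: True, w: False, r: False}
  {w: False, r: False, j: False}
  {j: True, r: True, w: False}
  {r: True, w: False, j: False}
  {j: True, w: True, r: False}
  {w: True, j: False, r: False}
  {j: True, r: True, w: True}


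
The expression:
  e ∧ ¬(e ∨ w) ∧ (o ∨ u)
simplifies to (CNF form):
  False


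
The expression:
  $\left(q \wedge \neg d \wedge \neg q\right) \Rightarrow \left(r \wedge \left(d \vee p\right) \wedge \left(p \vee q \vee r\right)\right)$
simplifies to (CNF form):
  $\text{True}$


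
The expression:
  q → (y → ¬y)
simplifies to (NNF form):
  ¬q ∨ ¬y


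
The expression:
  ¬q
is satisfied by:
  {q: False}


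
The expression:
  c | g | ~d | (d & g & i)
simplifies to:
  c | g | ~d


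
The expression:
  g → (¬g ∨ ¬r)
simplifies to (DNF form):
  ¬g ∨ ¬r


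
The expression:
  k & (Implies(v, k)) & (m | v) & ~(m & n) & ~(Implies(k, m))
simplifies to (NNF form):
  k & v & ~m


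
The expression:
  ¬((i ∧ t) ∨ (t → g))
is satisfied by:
  {t: True, g: False, i: False}


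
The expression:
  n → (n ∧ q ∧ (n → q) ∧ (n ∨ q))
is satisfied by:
  {q: True, n: False}
  {n: False, q: False}
  {n: True, q: True}


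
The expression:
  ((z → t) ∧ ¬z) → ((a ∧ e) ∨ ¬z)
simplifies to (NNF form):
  True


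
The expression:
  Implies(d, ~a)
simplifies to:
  ~a | ~d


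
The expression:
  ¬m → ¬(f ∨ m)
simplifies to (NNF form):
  m ∨ ¬f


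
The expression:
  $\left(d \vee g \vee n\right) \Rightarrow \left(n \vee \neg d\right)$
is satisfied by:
  {n: True, d: False}
  {d: False, n: False}
  {d: True, n: True}


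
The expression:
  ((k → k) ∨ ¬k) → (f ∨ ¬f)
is always true.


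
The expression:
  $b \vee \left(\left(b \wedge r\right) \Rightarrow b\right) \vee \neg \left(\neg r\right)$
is always true.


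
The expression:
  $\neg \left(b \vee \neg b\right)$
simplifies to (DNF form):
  $\text{False}$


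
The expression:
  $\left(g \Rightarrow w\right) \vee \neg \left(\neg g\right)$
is always true.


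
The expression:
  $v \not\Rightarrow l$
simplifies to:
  $v \wedge \neg l$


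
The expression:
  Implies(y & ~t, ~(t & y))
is always true.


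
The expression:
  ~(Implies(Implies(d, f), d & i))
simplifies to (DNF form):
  ~d | (f & ~i)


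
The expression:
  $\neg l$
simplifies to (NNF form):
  $\neg l$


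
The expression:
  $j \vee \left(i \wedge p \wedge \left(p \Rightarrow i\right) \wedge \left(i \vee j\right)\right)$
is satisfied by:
  {p: True, j: True, i: True}
  {p: True, j: True, i: False}
  {j: True, i: True, p: False}
  {j: True, i: False, p: False}
  {p: True, i: True, j: False}


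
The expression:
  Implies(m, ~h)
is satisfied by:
  {h: False, m: False}
  {m: True, h: False}
  {h: True, m: False}


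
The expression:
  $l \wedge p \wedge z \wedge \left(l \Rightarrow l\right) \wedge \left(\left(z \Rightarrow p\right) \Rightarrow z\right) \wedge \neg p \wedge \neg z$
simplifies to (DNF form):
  $\text{False}$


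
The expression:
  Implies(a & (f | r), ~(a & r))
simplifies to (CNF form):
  ~a | ~r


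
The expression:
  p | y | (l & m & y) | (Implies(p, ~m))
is always true.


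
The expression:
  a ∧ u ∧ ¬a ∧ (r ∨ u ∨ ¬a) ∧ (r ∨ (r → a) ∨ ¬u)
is never true.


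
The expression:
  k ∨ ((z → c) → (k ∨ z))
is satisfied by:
  {k: True, z: True}
  {k: True, z: False}
  {z: True, k: False}


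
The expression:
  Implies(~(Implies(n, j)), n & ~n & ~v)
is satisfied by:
  {j: True, n: False}
  {n: False, j: False}
  {n: True, j: True}


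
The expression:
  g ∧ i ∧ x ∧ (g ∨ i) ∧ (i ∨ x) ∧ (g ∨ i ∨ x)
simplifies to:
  g ∧ i ∧ x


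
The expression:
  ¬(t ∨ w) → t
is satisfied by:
  {t: True, w: True}
  {t: True, w: False}
  {w: True, t: False}


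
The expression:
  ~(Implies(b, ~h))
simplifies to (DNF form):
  b & h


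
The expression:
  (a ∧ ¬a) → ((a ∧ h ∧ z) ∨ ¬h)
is always true.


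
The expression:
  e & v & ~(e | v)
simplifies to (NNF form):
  False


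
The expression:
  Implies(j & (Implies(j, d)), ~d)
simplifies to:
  ~d | ~j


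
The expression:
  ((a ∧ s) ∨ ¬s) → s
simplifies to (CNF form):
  s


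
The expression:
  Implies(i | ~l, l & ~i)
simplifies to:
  l & ~i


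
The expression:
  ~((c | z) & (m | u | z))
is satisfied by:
  {u: False, m: False, z: False, c: False}
  {m: True, c: False, u: False, z: False}
  {u: True, c: False, m: False, z: False}
  {m: True, u: True, c: False, z: False}
  {c: True, u: False, m: False, z: False}


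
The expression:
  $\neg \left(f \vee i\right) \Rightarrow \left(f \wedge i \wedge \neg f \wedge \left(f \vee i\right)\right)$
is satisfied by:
  {i: True, f: True}
  {i: True, f: False}
  {f: True, i: False}


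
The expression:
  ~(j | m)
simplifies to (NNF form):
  ~j & ~m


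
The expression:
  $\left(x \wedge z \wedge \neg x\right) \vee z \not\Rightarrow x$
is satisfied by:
  {z: True, x: False}


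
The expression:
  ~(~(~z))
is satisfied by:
  {z: False}


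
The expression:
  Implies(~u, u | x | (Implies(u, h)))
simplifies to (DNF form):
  True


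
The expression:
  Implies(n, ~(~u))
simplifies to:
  u | ~n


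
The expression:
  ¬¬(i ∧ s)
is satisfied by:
  {i: True, s: True}


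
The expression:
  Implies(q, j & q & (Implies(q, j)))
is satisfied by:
  {j: True, q: False}
  {q: False, j: False}
  {q: True, j: True}


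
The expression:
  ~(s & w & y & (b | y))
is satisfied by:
  {s: False, y: False, w: False}
  {w: True, s: False, y: False}
  {y: True, s: False, w: False}
  {w: True, y: True, s: False}
  {s: True, w: False, y: False}
  {w: True, s: True, y: False}
  {y: True, s: True, w: False}


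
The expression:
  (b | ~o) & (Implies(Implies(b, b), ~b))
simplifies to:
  ~b & ~o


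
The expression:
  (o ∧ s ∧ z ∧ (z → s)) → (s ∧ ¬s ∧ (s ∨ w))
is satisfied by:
  {s: False, z: False, o: False}
  {o: True, s: False, z: False}
  {z: True, s: False, o: False}
  {o: True, z: True, s: False}
  {s: True, o: False, z: False}
  {o: True, s: True, z: False}
  {z: True, s: True, o: False}


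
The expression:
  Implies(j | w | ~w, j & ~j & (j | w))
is never true.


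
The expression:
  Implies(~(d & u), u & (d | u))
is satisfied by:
  {u: True}


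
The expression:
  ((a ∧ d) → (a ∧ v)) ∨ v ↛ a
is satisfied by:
  {v: True, d: False, a: False}
  {v: False, d: False, a: False}
  {a: True, v: True, d: False}
  {a: True, v: False, d: False}
  {d: True, v: True, a: False}
  {d: True, v: False, a: False}
  {d: True, a: True, v: True}


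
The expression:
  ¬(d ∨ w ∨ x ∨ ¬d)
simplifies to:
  False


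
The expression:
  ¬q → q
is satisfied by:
  {q: True}


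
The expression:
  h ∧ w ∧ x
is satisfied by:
  {h: True, w: True, x: True}


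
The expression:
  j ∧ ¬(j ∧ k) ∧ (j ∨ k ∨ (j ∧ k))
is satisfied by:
  {j: True, k: False}


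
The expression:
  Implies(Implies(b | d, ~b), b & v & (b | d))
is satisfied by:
  {b: True}


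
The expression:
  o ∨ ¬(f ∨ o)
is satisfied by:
  {o: True, f: False}
  {f: False, o: False}
  {f: True, o: True}


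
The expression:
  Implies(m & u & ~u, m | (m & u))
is always true.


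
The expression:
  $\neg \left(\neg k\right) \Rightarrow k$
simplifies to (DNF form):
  $\text{True}$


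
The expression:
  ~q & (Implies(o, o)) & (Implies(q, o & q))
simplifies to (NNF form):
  ~q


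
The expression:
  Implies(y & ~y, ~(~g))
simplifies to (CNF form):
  True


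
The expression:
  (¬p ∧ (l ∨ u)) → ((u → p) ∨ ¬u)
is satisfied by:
  {p: True, u: False}
  {u: False, p: False}
  {u: True, p: True}


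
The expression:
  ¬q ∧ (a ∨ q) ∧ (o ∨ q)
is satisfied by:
  {a: True, o: True, q: False}


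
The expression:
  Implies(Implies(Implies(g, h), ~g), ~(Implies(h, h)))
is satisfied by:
  {h: True, g: True}


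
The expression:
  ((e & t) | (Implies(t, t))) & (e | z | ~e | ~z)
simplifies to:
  True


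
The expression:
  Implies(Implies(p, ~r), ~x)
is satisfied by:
  {p: True, r: True, x: False}
  {p: True, r: False, x: False}
  {r: True, p: False, x: False}
  {p: False, r: False, x: False}
  {x: True, p: True, r: True}


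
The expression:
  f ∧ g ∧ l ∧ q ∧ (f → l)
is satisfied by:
  {f: True, g: True, q: True, l: True}


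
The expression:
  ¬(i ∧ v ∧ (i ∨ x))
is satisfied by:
  {v: False, i: False}
  {i: True, v: False}
  {v: True, i: False}


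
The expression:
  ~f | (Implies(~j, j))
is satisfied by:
  {j: True, f: False}
  {f: False, j: False}
  {f: True, j: True}


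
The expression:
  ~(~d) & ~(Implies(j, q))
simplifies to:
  d & j & ~q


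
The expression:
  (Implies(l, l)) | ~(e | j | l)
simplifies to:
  True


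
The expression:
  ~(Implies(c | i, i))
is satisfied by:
  {c: True, i: False}


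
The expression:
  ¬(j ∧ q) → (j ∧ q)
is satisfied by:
  {j: True, q: True}


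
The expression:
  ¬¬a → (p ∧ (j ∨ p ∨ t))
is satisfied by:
  {p: True, a: False}
  {a: False, p: False}
  {a: True, p: True}


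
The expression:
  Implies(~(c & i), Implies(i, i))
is always true.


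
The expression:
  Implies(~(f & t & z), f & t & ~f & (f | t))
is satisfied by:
  {t: True, z: True, f: True}


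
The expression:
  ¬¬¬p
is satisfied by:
  {p: False}


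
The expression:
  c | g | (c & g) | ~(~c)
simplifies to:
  c | g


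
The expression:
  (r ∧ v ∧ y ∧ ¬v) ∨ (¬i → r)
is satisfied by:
  {i: True, r: True}
  {i: True, r: False}
  {r: True, i: False}


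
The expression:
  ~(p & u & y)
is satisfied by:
  {p: False, u: False, y: False}
  {y: True, p: False, u: False}
  {u: True, p: False, y: False}
  {y: True, u: True, p: False}
  {p: True, y: False, u: False}
  {y: True, p: True, u: False}
  {u: True, p: True, y: False}


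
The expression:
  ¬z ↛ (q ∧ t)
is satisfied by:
  {z: False, t: False, q: False}
  {q: True, z: False, t: False}
  {t: True, z: False, q: False}


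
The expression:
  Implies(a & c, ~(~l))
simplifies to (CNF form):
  l | ~a | ~c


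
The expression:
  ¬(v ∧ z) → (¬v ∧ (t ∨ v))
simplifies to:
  (t ∧ ¬v) ∨ (v ∧ z)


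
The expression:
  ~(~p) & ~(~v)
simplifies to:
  p & v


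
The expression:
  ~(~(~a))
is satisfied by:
  {a: False}


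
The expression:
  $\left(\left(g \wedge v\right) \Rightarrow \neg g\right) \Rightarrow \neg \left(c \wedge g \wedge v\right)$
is always true.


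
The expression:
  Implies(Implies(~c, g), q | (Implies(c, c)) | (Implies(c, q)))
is always true.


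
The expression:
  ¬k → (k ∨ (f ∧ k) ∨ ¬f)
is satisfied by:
  {k: True, f: False}
  {f: False, k: False}
  {f: True, k: True}


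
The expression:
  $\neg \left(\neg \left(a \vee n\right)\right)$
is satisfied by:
  {n: True, a: True}
  {n: True, a: False}
  {a: True, n: False}


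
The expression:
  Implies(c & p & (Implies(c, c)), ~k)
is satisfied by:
  {p: False, k: False, c: False}
  {c: True, p: False, k: False}
  {k: True, p: False, c: False}
  {c: True, k: True, p: False}
  {p: True, c: False, k: False}
  {c: True, p: True, k: False}
  {k: True, p: True, c: False}


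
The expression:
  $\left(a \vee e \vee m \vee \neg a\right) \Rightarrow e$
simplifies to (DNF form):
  $e$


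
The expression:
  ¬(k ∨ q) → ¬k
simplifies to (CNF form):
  True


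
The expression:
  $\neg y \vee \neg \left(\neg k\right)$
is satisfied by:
  {k: True, y: False}
  {y: False, k: False}
  {y: True, k: True}


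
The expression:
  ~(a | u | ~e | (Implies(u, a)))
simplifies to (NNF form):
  False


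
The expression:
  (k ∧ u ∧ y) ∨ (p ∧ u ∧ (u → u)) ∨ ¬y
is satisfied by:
  {k: True, u: True, p: True, y: False}
  {k: True, u: True, p: False, y: False}
  {u: True, p: True, k: False, y: False}
  {u: True, k: False, p: False, y: False}
  {k: True, p: True, u: False, y: False}
  {k: True, p: False, u: False, y: False}
  {p: True, k: False, u: False, y: False}
  {p: False, k: False, u: False, y: False}
  {y: True, k: True, u: True, p: True}
  {y: True, k: True, u: True, p: False}
  {y: True, u: True, p: True, k: False}


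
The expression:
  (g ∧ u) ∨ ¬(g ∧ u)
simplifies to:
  True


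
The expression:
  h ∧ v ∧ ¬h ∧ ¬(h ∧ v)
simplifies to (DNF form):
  False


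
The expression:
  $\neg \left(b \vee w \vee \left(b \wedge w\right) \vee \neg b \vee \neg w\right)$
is never true.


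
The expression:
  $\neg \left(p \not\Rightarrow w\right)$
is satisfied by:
  {w: True, p: False}
  {p: False, w: False}
  {p: True, w: True}


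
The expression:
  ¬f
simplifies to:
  ¬f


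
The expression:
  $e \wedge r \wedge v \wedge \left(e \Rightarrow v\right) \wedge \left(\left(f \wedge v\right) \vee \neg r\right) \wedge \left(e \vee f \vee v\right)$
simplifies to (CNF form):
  $e \wedge f \wedge r \wedge v$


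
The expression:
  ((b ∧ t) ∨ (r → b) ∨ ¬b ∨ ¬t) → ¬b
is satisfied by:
  {b: False}


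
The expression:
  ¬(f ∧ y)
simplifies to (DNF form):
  ¬f ∨ ¬y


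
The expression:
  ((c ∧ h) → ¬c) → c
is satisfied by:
  {c: True}


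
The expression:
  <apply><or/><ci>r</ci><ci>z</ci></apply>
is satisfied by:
  {r: True, z: True}
  {r: True, z: False}
  {z: True, r: False}


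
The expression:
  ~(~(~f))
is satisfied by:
  {f: False}


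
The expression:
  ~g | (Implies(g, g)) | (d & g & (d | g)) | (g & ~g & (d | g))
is always true.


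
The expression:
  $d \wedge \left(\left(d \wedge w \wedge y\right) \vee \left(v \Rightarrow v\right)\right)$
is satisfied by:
  {d: True}


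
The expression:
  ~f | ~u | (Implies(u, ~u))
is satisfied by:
  {u: False, f: False}
  {f: True, u: False}
  {u: True, f: False}


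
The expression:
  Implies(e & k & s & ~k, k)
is always true.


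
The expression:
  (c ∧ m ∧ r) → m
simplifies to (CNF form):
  True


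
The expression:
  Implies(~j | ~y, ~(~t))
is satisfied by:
  {t: True, j: True, y: True}
  {t: True, j: True, y: False}
  {t: True, y: True, j: False}
  {t: True, y: False, j: False}
  {j: True, y: True, t: False}


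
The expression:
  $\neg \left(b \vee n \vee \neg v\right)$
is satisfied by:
  {v: True, n: False, b: False}


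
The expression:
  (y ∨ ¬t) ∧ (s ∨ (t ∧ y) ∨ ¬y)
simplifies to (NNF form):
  (s ∧ ¬t) ∨ (t ∧ y) ∨ (¬t ∧ ¬y)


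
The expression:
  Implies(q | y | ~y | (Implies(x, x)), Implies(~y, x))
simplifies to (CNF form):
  x | y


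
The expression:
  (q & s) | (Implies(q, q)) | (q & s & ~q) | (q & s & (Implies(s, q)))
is always true.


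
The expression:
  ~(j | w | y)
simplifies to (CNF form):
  ~j & ~w & ~y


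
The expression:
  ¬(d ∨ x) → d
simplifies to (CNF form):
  d ∨ x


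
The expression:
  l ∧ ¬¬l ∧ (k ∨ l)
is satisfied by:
  {l: True}


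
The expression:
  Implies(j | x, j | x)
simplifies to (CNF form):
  True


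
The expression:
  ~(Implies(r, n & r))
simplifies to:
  r & ~n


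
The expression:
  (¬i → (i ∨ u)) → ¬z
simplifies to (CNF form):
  (¬i ∨ ¬z) ∧ (¬u ∨ ¬z)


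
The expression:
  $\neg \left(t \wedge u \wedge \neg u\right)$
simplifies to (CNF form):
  $\text{True}$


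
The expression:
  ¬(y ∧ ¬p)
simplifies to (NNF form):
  p ∨ ¬y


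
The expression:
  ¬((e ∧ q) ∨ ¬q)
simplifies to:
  q ∧ ¬e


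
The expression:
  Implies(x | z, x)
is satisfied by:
  {x: True, z: False}
  {z: False, x: False}
  {z: True, x: True}


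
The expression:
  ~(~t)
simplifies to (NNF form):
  t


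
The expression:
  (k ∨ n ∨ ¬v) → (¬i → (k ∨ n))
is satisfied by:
  {i: True, n: True, k: True, v: True}
  {i: True, n: True, k: True, v: False}
  {i: True, n: True, v: True, k: False}
  {i: True, n: True, v: False, k: False}
  {i: True, k: True, v: True, n: False}
  {i: True, k: True, v: False, n: False}
  {i: True, k: False, v: True, n: False}
  {i: True, k: False, v: False, n: False}
  {n: True, k: True, v: True, i: False}
  {n: True, k: True, v: False, i: False}
  {n: True, v: True, k: False, i: False}
  {n: True, v: False, k: False, i: False}
  {k: True, v: True, n: False, i: False}
  {k: True, n: False, v: False, i: False}
  {v: True, n: False, k: False, i: False}


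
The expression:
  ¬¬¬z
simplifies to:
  ¬z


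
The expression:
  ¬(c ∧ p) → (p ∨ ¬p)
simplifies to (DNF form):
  True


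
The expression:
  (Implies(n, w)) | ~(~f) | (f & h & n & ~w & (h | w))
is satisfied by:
  {w: True, f: True, n: False}
  {w: True, f: False, n: False}
  {f: True, w: False, n: False}
  {w: False, f: False, n: False}
  {n: True, w: True, f: True}
  {n: True, w: True, f: False}
  {n: True, f: True, w: False}


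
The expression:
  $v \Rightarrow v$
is always true.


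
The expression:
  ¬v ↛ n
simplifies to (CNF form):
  n ∨ ¬v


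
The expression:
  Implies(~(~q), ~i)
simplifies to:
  ~i | ~q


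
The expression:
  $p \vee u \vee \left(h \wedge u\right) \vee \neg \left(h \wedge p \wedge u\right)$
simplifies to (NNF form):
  $\text{True}$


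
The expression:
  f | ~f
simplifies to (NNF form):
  True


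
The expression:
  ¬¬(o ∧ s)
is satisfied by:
  {s: True, o: True}


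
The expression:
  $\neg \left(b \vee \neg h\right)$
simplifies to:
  $h \wedge \neg b$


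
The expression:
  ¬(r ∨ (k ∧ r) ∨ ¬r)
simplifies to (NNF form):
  False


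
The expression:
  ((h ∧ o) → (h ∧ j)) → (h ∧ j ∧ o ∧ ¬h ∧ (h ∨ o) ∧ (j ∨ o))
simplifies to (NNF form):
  h ∧ o ∧ ¬j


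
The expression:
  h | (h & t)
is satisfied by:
  {h: True}


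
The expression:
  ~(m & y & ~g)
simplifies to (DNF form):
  g | ~m | ~y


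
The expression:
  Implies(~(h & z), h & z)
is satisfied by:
  {h: True, z: True}


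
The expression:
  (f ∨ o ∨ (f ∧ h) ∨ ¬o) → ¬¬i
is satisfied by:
  {i: True}


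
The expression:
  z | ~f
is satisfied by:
  {z: True, f: False}
  {f: False, z: False}
  {f: True, z: True}


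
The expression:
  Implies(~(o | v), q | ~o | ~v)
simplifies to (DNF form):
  True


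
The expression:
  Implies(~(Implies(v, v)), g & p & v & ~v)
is always true.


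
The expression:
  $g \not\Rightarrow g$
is never true.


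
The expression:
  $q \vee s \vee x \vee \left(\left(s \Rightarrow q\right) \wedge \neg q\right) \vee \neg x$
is always true.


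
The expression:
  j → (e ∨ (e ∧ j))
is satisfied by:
  {e: True, j: False}
  {j: False, e: False}
  {j: True, e: True}


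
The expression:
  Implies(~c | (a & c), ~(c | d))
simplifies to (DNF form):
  (c & ~a) | (~c & ~d)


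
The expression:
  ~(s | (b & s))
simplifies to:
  ~s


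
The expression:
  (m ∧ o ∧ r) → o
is always true.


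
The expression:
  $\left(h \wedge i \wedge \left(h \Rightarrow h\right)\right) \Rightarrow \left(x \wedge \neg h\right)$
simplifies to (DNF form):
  $\neg h \vee \neg i$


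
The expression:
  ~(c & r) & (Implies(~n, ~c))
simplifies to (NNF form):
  ~c | (n & ~r)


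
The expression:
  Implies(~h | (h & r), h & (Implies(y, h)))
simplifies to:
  h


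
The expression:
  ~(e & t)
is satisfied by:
  {e: False, t: False}
  {t: True, e: False}
  {e: True, t: False}


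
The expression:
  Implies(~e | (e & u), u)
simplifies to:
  e | u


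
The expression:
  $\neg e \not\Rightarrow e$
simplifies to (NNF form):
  $\neg e$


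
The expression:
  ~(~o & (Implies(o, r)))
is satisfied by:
  {o: True}


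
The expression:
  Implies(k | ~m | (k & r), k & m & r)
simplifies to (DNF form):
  (m & r) | (m & ~k)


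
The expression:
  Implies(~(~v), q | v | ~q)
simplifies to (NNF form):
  True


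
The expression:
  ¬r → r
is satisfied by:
  {r: True}


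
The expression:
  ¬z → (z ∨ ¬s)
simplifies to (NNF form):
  z ∨ ¬s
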